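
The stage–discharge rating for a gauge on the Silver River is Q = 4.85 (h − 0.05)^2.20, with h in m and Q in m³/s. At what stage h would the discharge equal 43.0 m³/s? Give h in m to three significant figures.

2.75 m

h − h₀ = (Q/C)^(1/b) = (43.0/4.85)^(1/2.20) = 2.696 m
h = 0.05 + 2.696 = 2.746 m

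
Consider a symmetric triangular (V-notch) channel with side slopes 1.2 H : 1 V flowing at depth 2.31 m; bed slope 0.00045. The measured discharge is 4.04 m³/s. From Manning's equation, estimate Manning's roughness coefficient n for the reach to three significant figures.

0.0310

A = z·y² = 1.2×2.31² = 6.403 m²
P = 2y√(1+z²) = 2×2.31×√(1+1.2²) = 7.217 m
R = A/P = 6.403/7.217 = 0.8873 m
n = (1/Q)·A·R^(2/3)·S^(1/2) = (1/4.04) × 6.403 × 0.9234 × 0.02121 = 0.03105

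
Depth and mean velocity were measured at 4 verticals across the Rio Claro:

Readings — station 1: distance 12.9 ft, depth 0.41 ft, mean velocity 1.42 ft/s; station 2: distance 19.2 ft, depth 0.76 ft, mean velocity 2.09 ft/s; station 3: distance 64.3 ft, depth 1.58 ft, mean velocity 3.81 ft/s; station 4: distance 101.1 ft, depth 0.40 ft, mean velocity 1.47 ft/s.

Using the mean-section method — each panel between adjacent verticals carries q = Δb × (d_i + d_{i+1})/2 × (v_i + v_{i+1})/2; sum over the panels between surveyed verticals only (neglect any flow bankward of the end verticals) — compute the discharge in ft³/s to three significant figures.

Panel 1-2: Δb = 6.3 ft, d̄ = (0.41+0.76)/2 = 0.585, v̄ = (1.42+2.09)/2 = 1.755 → q = 6.3×0.585×1.755 = 6.468 ft³/s
Panel 2-3: Δb = 45.1 ft, d̄ = (0.76+1.58)/2 = 1.17, v̄ = (2.09+3.81)/2 = 2.95 → q = 45.1×1.17×2.95 = 155.7 ft³/s
Panel 3-4: Δb = 36.8 ft, d̄ = (1.58+0.40)/2 = 0.99, v̄ = (3.81+1.47)/2 = 2.64 → q = 36.8×0.99×2.64 = 96.18 ft³/s
Q = Σ q = 258.3 ft³/s

258 ft³/s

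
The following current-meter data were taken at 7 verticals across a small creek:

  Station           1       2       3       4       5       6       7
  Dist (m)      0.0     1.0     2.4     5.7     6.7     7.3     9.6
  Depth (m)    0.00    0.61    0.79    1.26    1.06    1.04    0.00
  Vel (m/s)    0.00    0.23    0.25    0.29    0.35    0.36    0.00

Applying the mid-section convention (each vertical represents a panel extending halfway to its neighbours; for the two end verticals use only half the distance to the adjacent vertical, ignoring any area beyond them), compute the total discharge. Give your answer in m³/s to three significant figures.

w_2 = (2.4 − 0.0)/2 = 1.2 m; q_2 = 0.23 × 0.61 × 1.2 = 0.1684 m³/s
w_3 = (5.7 − 1.0)/2 = 2.35 m; q_3 = 0.25 × 0.79 × 2.35 = 0.4641 m³/s
w_4 = (6.7 − 2.4)/2 = 2.15 m; q_4 = 0.29 × 1.26 × 2.15 = 0.7856 m³/s
w_5 = (7.3 − 5.7)/2 = 0.8 m; q_5 = 0.35 × 1.06 × 0.8 = 0.2968 m³/s
w_6 = (9.6 − 6.7)/2 = 1.45 m; q_6 = 0.36 × 1.04 × 1.45 = 0.5429 m³/s
Stations 1, 7 contribute zero (depth or velocity is 0).
Q = Σ qᵢ = 2.258 m³/s

2.26 m³/s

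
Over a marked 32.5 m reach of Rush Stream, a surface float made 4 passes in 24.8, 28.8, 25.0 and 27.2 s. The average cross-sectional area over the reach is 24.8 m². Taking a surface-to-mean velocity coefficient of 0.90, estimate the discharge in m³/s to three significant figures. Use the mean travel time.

t̄ = (24.8 + 28.8 + 25.0 + 27.2) / 4 = 26.45 s
v_surface = L / t̄ = 32.5 / 26.45 = 1.229 m/s
v_mean = 0.90 × 1.229 = 1.106 m/s
Q = A × v_mean = 24.8 × 1.106 = 27.43 m³/s

27.4 m³/s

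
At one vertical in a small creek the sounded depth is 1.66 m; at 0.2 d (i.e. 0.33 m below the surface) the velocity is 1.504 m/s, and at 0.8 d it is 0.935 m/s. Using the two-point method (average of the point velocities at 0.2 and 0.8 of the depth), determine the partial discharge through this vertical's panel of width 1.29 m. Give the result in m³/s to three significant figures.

v̄ = (1.504 + 0.935) / 2 = 1.220 m/s
q = v̄ × d × w = 1.220 × 1.66 × 1.29 = 2.611 m³/s

2.61 m³/s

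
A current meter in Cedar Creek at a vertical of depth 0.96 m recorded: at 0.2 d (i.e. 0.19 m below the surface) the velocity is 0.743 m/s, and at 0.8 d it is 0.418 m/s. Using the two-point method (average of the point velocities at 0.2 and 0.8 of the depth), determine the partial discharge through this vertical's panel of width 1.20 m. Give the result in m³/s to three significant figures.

0.669 m³/s

v̄ = (0.743 + 0.418) / 2 = 0.5805 m/s
q = v̄ × d × w = 0.5805 × 0.96 × 1.20 = 0.6687 m³/s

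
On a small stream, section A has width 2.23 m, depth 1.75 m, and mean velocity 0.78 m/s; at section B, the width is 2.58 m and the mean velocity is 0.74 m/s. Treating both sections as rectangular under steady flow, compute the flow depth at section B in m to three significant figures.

1.59 m

Q = A₁V₁ = (2.23×1.75) × 0.78 = 3.044 m³/s
d₂ = Q/(b₂ V₂) = 3.044/(2.58×0.74) = 1.594 m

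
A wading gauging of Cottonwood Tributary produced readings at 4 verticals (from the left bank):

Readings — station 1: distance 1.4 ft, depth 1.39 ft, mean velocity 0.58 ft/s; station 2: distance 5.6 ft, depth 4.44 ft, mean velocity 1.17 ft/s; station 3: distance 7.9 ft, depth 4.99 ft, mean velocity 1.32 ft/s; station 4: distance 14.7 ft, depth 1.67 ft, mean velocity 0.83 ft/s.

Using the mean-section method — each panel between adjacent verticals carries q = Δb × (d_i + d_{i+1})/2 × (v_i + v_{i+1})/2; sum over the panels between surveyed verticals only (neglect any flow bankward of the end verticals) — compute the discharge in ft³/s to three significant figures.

Panel 1-2: Δb = 4.2 ft, d̄ = (1.39+4.44)/2 = 2.915, v̄ = (0.58+1.17)/2 = 0.875 → q = 4.2×2.915×0.875 = 10.71 ft³/s
Panel 2-3: Δb = 2.3 ft, d̄ = (4.44+4.99)/2 = 4.715, v̄ = (1.17+1.32)/2 = 1.245 → q = 2.3×4.715×1.245 = 13.50 ft³/s
Panel 3-4: Δb = 6.8 ft, d̄ = (4.99+1.67)/2 = 3.33, v̄ = (1.32+0.83)/2 = 1.075 → q = 6.8×3.33×1.075 = 24.34 ft³/s
Q = Σ q = 48.56 ft³/s

48.6 ft³/s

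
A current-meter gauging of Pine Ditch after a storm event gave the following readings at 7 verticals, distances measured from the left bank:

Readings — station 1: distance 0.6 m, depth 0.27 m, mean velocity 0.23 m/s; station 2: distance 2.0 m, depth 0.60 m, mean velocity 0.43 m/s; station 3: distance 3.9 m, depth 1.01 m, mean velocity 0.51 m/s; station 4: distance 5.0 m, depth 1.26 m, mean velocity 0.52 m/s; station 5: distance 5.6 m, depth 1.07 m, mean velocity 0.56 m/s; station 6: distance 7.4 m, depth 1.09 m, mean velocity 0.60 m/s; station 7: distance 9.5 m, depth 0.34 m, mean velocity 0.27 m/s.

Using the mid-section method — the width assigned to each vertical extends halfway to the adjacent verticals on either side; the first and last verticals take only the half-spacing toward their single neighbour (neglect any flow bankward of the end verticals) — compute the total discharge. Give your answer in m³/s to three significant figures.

w_1 = (2.0 − 0.6)/2 = 0.7 m; q_1 = 0.23 × 0.27 × 0.7 = 0.04347 m³/s
w_2 = (3.9 − 0.6)/2 = 1.65 m; q_2 = 0.43 × 0.60 × 1.65 = 0.4257 m³/s
w_3 = (5.0 − 2.0)/2 = 1.5 m; q_3 = 0.51 × 1.01 × 1.5 = 0.7727 m³/s
w_4 = (5.6 − 3.9)/2 = 0.85 m; q_4 = 0.52 × 1.26 × 0.85 = 0.5569 m³/s
w_5 = (7.4 − 5.0)/2 = 1.2 m; q_5 = 0.56 × 1.07 × 1.2 = 0.7190 m³/s
w_6 = (9.5 − 5.6)/2 = 1.95 m; q_6 = 0.60 × 1.09 × 1.95 = 1.275 m³/s
w_7 = (9.5 − 7.4)/2 = 1.05 m; q_7 = 0.27 × 0.34 × 1.05 = 0.09639 m³/s
Q = Σ qᵢ = 3.889 m³/s

3.89 m³/s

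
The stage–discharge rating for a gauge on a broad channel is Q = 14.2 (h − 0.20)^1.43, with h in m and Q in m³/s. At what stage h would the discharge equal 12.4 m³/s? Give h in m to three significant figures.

h − h₀ = (Q/C)^(1/b) = (12.4/14.2)^(1/1.43) = 0.9096 m
h = 0.20 + 0.9096 = 1.110 m

1.11 m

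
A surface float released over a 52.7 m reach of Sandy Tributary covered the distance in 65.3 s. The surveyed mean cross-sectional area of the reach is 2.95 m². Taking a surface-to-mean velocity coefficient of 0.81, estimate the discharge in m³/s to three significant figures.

1.93 m³/s

v_surface = L / t̄ = 52.7 / 65.3 = 0.8070 m/s
v_mean = 0.81 × 0.8070 = 0.6537 m/s
Q = A × v_mean = 2.95 × 0.6537 = 1.928 m³/s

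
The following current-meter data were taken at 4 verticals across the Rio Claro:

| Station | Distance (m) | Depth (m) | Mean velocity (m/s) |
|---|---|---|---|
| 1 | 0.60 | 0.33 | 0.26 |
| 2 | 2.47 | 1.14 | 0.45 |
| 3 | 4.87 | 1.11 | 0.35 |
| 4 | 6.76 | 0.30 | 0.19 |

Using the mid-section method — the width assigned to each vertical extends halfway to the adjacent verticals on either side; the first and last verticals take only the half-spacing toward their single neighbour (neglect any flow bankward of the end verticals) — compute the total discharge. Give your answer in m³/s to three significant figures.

2.06 m³/s

w_1 = (2.47 − 0.60)/2 = 0.935 m; q_1 = 0.26 × 0.33 × 0.935 = 0.08022 m³/s
w_2 = (4.87 − 0.60)/2 = 2.135 m; q_2 = 0.45 × 1.14 × 2.135 = 1.095 m³/s
w_3 = (6.76 − 2.47)/2 = 2.145 m; q_3 = 0.35 × 1.11 × 2.145 = 0.8333 m³/s
w_4 = (6.76 − 4.87)/2 = 0.945 m; q_4 = 0.19 × 0.30 × 0.945 = 0.05387 m³/s
Q = Σ qᵢ = 2.063 m³/s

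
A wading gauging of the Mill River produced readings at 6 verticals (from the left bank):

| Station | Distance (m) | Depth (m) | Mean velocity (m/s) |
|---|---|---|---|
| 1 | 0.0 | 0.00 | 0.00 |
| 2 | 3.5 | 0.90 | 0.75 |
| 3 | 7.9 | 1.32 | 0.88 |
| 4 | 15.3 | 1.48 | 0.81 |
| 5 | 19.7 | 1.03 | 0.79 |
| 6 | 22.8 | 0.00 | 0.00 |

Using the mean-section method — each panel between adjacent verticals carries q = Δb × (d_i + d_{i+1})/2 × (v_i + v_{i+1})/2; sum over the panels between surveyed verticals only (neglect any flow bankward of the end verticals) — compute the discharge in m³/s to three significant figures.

Panel 1-2: Δb = 3.5 m, d̄ = (0.00+0.90)/2 = 0.45, v̄ = (0.00+0.75)/2 = 0.375 → q = 3.5×0.45×0.375 = 0.5906 m³/s
Panel 2-3: Δb = 4.4 m, d̄ = (0.90+1.32)/2 = 1.11, v̄ = (0.75+0.88)/2 = 0.815 → q = 4.4×1.11×0.815 = 3.980 m³/s
Panel 3-4: Δb = 7.4 m, d̄ = (1.32+1.48)/2 = 1.4, v̄ = (0.88+0.81)/2 = 0.845 → q = 7.4×1.4×0.845 = 8.754 m³/s
Panel 4-5: Δb = 4.4 m, d̄ = (1.48+1.03)/2 = 1.255, v̄ = (0.81+0.79)/2 = 0.8 → q = 4.4×1.255×0.8 = 4.418 m³/s
Panel 5-6: Δb = 3.1 m, d̄ = (1.03+0.00)/2 = 0.515, v̄ = (0.79+0.00)/2 = 0.395 → q = 3.1×0.515×0.395 = 0.6306 m³/s
Q = Σ q = 18.37 m³/s

18.4 m³/s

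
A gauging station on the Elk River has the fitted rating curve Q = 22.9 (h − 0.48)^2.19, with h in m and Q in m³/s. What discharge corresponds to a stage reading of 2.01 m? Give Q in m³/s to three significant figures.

58.1 m³/s

Q = 22.9 × (2.01 − 0.48)^2.19 = 22.9 × 1.53^2.19 = 58.12 m³/s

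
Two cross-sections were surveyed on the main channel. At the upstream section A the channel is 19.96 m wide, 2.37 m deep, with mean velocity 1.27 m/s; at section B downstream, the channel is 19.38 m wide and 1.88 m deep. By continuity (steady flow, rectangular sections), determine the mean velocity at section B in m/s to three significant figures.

1.65 m/s

Q = A₁V₁ = (19.96×2.37) × 1.27 = 60.08 m³/s
A₂ = 19.38 × 1.88 = 36.43 m²
V₂ = Q/A₂ = 60.08/36.43 = 1.649 m/s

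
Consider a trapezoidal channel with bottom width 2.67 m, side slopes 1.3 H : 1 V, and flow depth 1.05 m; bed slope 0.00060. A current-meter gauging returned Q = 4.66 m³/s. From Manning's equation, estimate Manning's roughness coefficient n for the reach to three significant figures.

A = (b + z·y)·y = (2.67 + 1.3×1.05)×1.05 = 4.237 m²
P = b + 2y√(1+z²) = 2.67 + 2×1.05×√(1+1.3²) = 6.114 m
R = A/P = 4.237/6.114 = 0.6929 m
n = (1/Q)·A·R^(2/3)·S^(1/2) = (1/4.66) × 4.237 × 0.7831 × 0.02449 = 0.01744

0.0174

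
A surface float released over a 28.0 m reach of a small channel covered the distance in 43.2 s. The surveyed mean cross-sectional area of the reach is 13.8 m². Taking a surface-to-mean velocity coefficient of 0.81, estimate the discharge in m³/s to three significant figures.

v_surface = L / t̄ = 28.0 / 43.2 = 0.6481 m/s
v_mean = 0.81 × 0.6481 = 0.5250 m/s
Q = A × v_mean = 13.8 × 0.5250 = 7.245 m³/s

7.25 m³/s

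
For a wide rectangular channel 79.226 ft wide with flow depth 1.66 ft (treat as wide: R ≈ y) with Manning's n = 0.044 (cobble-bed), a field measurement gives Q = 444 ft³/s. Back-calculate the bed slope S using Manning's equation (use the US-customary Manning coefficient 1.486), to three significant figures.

A = b·y = 79.226 × 1.66 = 131.5 ft²
Wide channel: R ≈ y = 1.66 ft
S = (Q·n / (1.486·A·R^(2/3)))² = (444×0.044 / (1.486×131.5×1.402))² = 0.005084

0.00508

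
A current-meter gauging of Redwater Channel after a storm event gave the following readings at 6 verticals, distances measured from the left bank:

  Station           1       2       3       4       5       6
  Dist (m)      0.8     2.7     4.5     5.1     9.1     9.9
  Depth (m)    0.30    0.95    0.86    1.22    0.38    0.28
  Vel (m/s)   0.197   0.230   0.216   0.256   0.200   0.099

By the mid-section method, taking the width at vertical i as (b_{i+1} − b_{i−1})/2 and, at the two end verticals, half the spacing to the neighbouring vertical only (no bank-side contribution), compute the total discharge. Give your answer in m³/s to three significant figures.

w_1 = (2.7 − 0.8)/2 = 0.95 m; q_1 = 0.197 × 0.30 × 0.95 = 0.05615 m³/s
w_2 = (4.5 − 0.8)/2 = 1.85 m; q_2 = 0.230 × 0.95 × 1.85 = 0.4042 m³/s
w_3 = (5.1 − 2.7)/2 = 1.2 m; q_3 = 0.216 × 0.86 × 1.2 = 0.2229 m³/s
w_4 = (9.1 − 4.5)/2 = 2.3 m; q_4 = 0.256 × 1.22 × 2.3 = 0.7183 m³/s
w_5 = (9.9 − 5.1)/2 = 2.4 m; q_5 = 0.200 × 0.38 × 2.4 = 0.1824 m³/s
w_6 = (9.9 − 9.1)/2 = 0.4 m; q_6 = 0.099 × 0.28 × 0.4 = 0.01109 m³/s
Q = Σ qᵢ = 1.595 m³/s

1.60 m³/s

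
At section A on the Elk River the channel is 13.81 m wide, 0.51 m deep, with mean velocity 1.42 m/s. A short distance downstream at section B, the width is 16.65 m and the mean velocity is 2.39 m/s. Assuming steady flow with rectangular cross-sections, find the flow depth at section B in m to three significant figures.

Q = A₁V₁ = (13.81×0.51) × 1.42 = 10.00 m³/s
d₂ = Q/(b₂ V₂) = 10.00/(16.65×2.39) = 0.2513 m

0.251 m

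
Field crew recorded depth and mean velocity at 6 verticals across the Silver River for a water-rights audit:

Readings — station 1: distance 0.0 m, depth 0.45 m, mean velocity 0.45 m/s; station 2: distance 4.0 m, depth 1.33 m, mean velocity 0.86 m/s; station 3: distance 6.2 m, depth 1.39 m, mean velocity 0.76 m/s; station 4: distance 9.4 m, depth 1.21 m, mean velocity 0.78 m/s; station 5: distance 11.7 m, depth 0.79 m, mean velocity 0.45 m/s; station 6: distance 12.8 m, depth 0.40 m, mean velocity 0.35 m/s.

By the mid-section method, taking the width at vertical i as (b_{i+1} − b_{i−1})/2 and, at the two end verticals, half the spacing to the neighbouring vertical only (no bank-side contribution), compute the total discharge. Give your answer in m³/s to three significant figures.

w_1 = (4.0 − 0.0)/2 = 2 m; q_1 = 0.45 × 0.45 × 2 = 0.4050 m³/s
w_2 = (6.2 − 0.0)/2 = 3.1 m; q_2 = 0.86 × 1.33 × 3.1 = 3.546 m³/s
w_3 = (9.4 − 4.0)/2 = 2.7 m; q_3 = 0.76 × 1.39 × 2.7 = 2.852 m³/s
w_4 = (11.7 − 6.2)/2 = 2.75 m; q_4 = 0.78 × 1.21 × 2.75 = 2.595 m³/s
w_5 = (12.8 − 9.4)/2 = 1.7 m; q_5 = 0.45 × 0.79 × 1.7 = 0.6044 m³/s
w_6 = (12.8 − 11.7)/2 = 0.55 m; q_6 = 0.35 × 0.40 × 0.55 = 0.07700 m³/s
Q = Σ qᵢ = 10.08 m³/s

10.1 m³/s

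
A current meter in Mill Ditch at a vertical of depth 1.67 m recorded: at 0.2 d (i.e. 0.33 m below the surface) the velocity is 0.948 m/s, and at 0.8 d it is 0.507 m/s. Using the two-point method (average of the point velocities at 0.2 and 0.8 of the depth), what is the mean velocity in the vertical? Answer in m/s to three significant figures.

0.728 m/s

v̄ = (0.948 + 0.507) / 2 = 0.7275 m/s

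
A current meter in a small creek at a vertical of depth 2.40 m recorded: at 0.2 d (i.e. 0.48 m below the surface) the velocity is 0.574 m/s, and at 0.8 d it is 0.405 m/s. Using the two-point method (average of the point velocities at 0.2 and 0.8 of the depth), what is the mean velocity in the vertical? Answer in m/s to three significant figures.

v̄ = (0.574 + 0.405) / 2 = 0.4895 m/s

0.490 m/s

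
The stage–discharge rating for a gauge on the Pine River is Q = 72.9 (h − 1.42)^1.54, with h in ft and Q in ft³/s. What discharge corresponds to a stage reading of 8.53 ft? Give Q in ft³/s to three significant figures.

Q = 72.9 × (8.53 − 1.42)^1.54 = 72.9 × 7.11^1.54 = 1495 ft³/s

1490 ft³/s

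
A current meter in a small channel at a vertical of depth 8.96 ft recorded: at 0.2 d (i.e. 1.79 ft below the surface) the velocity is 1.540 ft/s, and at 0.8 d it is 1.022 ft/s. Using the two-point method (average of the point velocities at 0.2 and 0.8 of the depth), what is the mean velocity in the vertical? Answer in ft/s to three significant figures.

1.28 ft/s

v̄ = (1.540 + 1.022) / 2 = 1.281 ft/s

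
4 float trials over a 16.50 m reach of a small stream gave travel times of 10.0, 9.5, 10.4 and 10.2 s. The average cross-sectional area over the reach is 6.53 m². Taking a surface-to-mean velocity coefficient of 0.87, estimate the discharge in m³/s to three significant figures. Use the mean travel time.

t̄ = (10.0 + 9.5 + 10.4 + 10.2) / 4 = 10.025 s
v_surface = L / t̄ = 16.50 / 10.025 = 1.646 m/s
v_mean = 0.87 × 1.646 = 1.432 m/s
Q = A × v_mean = 6.53 × 1.432 = 9.350 m³/s

9.35 m³/s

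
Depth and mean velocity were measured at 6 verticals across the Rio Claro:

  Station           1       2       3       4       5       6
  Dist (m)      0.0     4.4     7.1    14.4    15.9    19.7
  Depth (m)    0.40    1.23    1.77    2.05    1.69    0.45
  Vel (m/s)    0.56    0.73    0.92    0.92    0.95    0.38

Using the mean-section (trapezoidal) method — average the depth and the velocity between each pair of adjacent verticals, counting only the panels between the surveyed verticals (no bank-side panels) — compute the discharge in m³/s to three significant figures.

Panel 1-2: Δb = 4.4 m, d̄ = (0.40+1.23)/2 = 0.815, v̄ = (0.56+0.73)/2 = 0.645 → q = 4.4×0.815×0.645 = 2.313 m³/s
Panel 2-3: Δb = 2.7 m, d̄ = (1.23+1.77)/2 = 1.5, v̄ = (0.73+0.92)/2 = 0.825 → q = 2.7×1.5×0.825 = 3.341 m³/s
Panel 3-4: Δb = 7.3 m, d̄ = (1.77+2.05)/2 = 1.91, v̄ = (0.92+0.92)/2 = 0.92 → q = 7.3×1.91×0.92 = 12.83 m³/s
Panel 4-5: Δb = 1.5 m, d̄ = (2.05+1.69)/2 = 1.87, v̄ = (0.92+0.95)/2 = 0.935 → q = 1.5×1.87×0.935 = 2.623 m³/s
Panel 5-6: Δb = 3.8 m, d̄ = (1.69+0.45)/2 = 1.07, v̄ = (0.95+0.38)/2 = 0.665 → q = 3.8×1.07×0.665 = 2.704 m³/s
Q = Σ q = 23.81 m³/s

23.8 m³/s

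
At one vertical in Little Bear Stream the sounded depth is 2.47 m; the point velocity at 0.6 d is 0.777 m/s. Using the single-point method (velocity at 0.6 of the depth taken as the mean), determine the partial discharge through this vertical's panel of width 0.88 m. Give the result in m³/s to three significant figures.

v̄ = v₀.₆ = 0.777 m/s
q = v̄ × d × w = 0.7770 × 2.47 × 0.88 = 1.689 m³/s

1.69 m³/s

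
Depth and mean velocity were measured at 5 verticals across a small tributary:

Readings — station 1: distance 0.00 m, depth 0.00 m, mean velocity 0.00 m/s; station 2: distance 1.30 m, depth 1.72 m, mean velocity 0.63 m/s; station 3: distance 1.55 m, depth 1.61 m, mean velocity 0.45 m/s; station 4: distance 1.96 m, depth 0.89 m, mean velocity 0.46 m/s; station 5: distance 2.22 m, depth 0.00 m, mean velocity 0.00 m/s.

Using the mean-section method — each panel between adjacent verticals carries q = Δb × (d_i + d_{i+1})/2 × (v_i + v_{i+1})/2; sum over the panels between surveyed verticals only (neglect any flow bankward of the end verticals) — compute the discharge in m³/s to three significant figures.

Panel 1-2: Δb = 1.3 m, d̄ = (0.00+1.72)/2 = 0.86, v̄ = (0.00+0.63)/2 = 0.315 → q = 1.3×0.86×0.315 = 0.3522 m³/s
Panel 2-3: Δb = 0.25 m, d̄ = (1.72+1.61)/2 = 1.665, v̄ = (0.63+0.45)/2 = 0.54 → q = 0.25×1.665×0.54 = 0.2248 m³/s
Panel 3-4: Δb = 0.41 m, d̄ = (1.61+0.89)/2 = 1.25, v̄ = (0.45+0.46)/2 = 0.455 → q = 0.41×1.25×0.455 = 0.2332 m³/s
Panel 4-5: Δb = 0.26 m, d̄ = (0.89+0.00)/2 = 0.445, v̄ = (0.46+0.00)/2 = 0.23 → q = 0.26×0.445×0.23 = 0.02661 m³/s
Q = Σ q = 0.8367 m³/s

0.837 m³/s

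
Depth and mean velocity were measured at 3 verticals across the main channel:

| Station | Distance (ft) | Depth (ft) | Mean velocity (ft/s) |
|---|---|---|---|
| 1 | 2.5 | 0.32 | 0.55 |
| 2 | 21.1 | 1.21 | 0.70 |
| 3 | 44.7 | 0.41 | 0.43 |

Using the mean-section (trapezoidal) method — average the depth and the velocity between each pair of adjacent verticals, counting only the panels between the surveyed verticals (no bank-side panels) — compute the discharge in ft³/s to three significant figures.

Panel 1-2: Δb = 18.6 ft, d̄ = (0.32+1.21)/2 = 0.765, v̄ = (0.55+0.70)/2 = 0.625 → q = 18.6×0.765×0.625 = 8.893 ft³/s
Panel 2-3: Δb = 23.6 ft, d̄ = (1.21+0.41)/2 = 0.81, v̄ = (0.70+0.43)/2 = 0.565 → q = 23.6×0.81×0.565 = 10.80 ft³/s
Q = Σ q = 19.69 ft³/s

19.7 ft³/s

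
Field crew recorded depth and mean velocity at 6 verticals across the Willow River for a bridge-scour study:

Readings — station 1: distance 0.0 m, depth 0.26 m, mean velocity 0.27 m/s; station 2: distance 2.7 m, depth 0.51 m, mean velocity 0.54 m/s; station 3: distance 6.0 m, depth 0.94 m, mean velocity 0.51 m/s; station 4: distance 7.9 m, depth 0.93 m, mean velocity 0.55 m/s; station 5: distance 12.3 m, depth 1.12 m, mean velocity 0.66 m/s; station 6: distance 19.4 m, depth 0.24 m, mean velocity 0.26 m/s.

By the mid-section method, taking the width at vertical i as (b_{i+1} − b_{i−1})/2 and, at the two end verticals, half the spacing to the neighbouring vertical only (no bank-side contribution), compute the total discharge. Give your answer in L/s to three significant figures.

w_1 = (2.7 − 0.0)/2 = 1.35 m; q_1 = 0.27 × 0.26 × 1.35 = 0.09477 m³/s
w_2 = (6.0 − 0.0)/2 = 3 m; q_2 = 0.54 × 0.51 × 3 = 0.8262 m³/s
w_3 = (7.9 − 2.7)/2 = 2.6 m; q_3 = 0.51 × 0.94 × 2.6 = 1.246 m³/s
w_4 = (12.3 − 6.0)/2 = 3.15 m; q_4 = 0.55 × 0.93 × 3.15 = 1.611 m³/s
w_5 = (19.4 − 7.9)/2 = 5.75 m; q_5 = 0.66 × 1.12 × 5.75 = 4.250 m³/s
w_6 = (19.4 − 12.3)/2 = 3.55 m; q_6 = 0.26 × 0.24 × 3.55 = 0.2215 m³/s
Q = Σ qᵢ = 8.251 m³/s
= 8.251 × 1000 = 8251 L/s

8250 L/s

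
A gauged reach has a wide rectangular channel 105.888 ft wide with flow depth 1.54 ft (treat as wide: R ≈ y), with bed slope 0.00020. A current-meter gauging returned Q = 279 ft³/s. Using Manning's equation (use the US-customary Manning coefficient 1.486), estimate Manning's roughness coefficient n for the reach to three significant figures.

0.0164

A = b·y = 105.888 × 1.54 = 163.1 ft²
Wide channel: R ≈ y = 1.54 ft
n = (1.486/Q)·A·R^(2/3)·S^(1/2) = (1.486/279) × 163.1 × 1.334 × 0.01414 = 0.01638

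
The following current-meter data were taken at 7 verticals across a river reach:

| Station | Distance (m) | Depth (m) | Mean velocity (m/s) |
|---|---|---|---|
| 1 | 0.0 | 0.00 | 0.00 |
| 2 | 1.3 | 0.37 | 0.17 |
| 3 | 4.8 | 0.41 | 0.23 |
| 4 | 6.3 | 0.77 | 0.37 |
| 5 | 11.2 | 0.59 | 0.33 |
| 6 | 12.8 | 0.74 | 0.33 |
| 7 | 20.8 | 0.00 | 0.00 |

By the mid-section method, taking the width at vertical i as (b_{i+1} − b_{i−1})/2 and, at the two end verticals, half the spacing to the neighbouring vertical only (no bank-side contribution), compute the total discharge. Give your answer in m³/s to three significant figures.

w_2 = (4.8 − 0.0)/2 = 2.4 m; q_2 = 0.17 × 0.37 × 2.4 = 0.1510 m³/s
w_3 = (6.3 − 1.3)/2 = 2.5 m; q_3 = 0.23 × 0.41 × 2.5 = 0.2358 m³/s
w_4 = (11.2 − 4.8)/2 = 3.2 m; q_4 = 0.37 × 0.77 × 3.2 = 0.9117 m³/s
w_5 = (12.8 − 6.3)/2 = 3.25 m; q_5 = 0.33 × 0.59 × 3.25 = 0.6328 m³/s
w_6 = (20.8 − 11.2)/2 = 4.8 m; q_6 = 0.33 × 0.74 × 4.8 = 1.172 m³/s
Stations 1, 7 contribute zero (depth or velocity is 0).
Q = Σ qᵢ = 3.103 m³/s

3.10 m³/s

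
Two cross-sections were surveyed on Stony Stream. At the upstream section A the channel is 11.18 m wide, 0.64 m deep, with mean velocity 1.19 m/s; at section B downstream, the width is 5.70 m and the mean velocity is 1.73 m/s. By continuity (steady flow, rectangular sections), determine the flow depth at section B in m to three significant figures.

0.863 m

Q = A₁V₁ = (11.18×0.64) × 1.19 = 8.515 m³/s
d₂ = Q/(b₂ V₂) = 8.515/(5.70×1.73) = 0.8635 m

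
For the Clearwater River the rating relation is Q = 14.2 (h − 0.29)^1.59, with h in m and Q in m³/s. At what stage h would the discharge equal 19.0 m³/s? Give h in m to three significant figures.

1.49 m

h − h₀ = (Q/C)^(1/b) = (19.0/14.2)^(1/1.59) = 1.201 m
h = 0.29 + 1.201 = 1.491 m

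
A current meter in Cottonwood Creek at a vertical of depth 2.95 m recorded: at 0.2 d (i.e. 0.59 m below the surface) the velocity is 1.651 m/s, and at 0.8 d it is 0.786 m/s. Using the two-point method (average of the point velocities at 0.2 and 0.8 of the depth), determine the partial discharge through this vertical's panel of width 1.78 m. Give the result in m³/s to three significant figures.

v̄ = (1.651 + 0.786) / 2 = 1.219 m/s
q = v̄ × d × w = 1.219 × 2.95 × 1.78 = 6.398 m³/s

6.40 m³/s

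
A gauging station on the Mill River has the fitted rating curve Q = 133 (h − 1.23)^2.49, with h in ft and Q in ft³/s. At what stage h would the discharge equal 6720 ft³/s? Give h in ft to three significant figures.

h − h₀ = (Q/C)^(1/b) = (6720/133)^(1/2.49) = 4.832 ft
h = 1.23 + 4.832 = 6.062 ft

6.06 ft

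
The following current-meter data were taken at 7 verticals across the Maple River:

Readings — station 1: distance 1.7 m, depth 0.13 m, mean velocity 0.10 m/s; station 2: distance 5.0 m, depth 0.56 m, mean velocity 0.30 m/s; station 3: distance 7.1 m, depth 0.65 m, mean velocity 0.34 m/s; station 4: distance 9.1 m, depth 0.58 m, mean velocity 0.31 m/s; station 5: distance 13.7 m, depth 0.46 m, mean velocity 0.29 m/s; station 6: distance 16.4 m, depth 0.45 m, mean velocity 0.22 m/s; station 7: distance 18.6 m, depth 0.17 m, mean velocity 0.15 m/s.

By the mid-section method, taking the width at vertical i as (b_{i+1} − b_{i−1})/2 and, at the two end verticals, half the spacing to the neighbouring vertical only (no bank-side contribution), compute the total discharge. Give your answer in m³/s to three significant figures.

w_1 = (5.0 − 1.7)/2 = 1.65 m; q_1 = 0.10 × 0.13 × 1.65 = 0.02145 m³/s
w_2 = (7.1 − 1.7)/2 = 2.7 m; q_2 = 0.30 × 0.56 × 2.7 = 0.4536 m³/s
w_3 = (9.1 − 5.0)/2 = 2.05 m; q_3 = 0.34 × 0.65 × 2.05 = 0.4531 m³/s
w_4 = (13.7 − 7.1)/2 = 3.3 m; q_4 = 0.31 × 0.58 × 3.3 = 0.5933 m³/s
w_5 = (16.4 − 9.1)/2 = 3.65 m; q_5 = 0.29 × 0.46 × 3.65 = 0.4869 m³/s
w_6 = (18.6 − 13.7)/2 = 2.45 m; q_6 = 0.22 × 0.45 × 2.45 = 0.2426 m³/s
w_7 = (18.6 − 16.4)/2 = 1.1 m; q_7 = 0.15 × 0.17 × 1.1 = 0.02805 m³/s
Q = Σ qᵢ = 2.279 m³/s

2.28 m³/s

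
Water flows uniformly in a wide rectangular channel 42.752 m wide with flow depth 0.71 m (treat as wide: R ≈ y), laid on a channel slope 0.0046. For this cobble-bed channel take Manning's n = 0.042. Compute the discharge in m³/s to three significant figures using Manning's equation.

A = b·y = 42.752 × 0.71 = 30.35 m²
Wide channel: R ≈ y = 0.71 m
Q = (1/n)·A·R^(2/3)·S^(1/2) = (1/0.042) × 30.35 × 0.7100^(2/3) × 0.0046^(1/2) = 39.01 m³/s

39.0 m³/s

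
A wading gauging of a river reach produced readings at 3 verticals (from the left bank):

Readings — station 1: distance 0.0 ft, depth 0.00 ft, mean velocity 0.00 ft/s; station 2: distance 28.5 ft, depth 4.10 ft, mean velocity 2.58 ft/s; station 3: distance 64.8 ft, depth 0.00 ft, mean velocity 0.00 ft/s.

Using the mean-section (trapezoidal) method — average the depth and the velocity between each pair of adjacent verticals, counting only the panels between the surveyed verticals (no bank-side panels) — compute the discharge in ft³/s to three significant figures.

171 ft³/s

Panel 1-2: Δb = 28.5 ft, d̄ = (0.00+4.10)/2 = 2.05, v̄ = (0.00+2.58)/2 = 1.29 → q = 28.5×2.05×1.29 = 75.37 ft³/s
Panel 2-3: Δb = 36.3 ft, d̄ = (4.10+0.00)/2 = 2.05, v̄ = (2.58+0.00)/2 = 1.29 → q = 36.3×2.05×1.29 = 96.00 ft³/s
Q = Σ q = 171.4 ft³/s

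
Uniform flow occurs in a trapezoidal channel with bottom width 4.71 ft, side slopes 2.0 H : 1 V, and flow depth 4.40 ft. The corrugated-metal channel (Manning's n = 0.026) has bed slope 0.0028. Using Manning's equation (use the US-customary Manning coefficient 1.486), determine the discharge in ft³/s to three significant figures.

326 ft³/s

A = (b + z·y)·y = (4.71 + 2.0×4.40)×4.40 = 59.44 ft²
P = b + 2y√(1+z²) = 4.71 + 2×4.40×√(1+2.0²) = 24.39 ft
R = A/P = 59.44/24.39 = 2.437 ft
Q = (1.486/n)·A·R^(2/3)·S^(1/2) = (1.486/0.026) × 59.44 × 2.437^(2/3) × 0.0028^(1/2) = 325.6 ft³/s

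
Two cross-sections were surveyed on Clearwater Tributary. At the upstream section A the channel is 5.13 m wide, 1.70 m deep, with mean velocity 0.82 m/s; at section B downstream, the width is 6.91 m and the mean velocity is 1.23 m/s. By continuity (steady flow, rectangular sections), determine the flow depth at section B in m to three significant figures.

Q = A₁V₁ = (5.13×1.70) × 0.82 = 7.151 m³/s
d₂ = Q/(b₂ V₂) = 7.151/(6.91×1.23) = 0.8414 m

0.841 m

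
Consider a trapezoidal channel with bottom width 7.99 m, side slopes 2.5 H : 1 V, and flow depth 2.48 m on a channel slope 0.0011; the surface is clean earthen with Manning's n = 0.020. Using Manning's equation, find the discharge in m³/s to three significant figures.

A = (b + z·y)·y = (7.99 + 2.5×2.48)×2.48 = 35.19 m²
P = b + 2y√(1+z²) = 7.99 + 2×2.48×√(1+2.5²) = 21.35 m
R = A/P = 35.19/21.35 = 1.649 m
Q = (1/n)·A·R^(2/3)·S^(1/2) = (1/0.020) × 35.19 × 1.649^(2/3) × 0.0011^(1/2) = 81.44 m³/s

81.4 m³/s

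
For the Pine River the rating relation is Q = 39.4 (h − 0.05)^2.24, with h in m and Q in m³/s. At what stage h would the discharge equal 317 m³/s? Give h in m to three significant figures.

2.59 m

h − h₀ = (Q/C)^(1/b) = (317/39.4)^(1/2.24) = 2.537 m
h = 0.05 + 2.537 = 2.587 m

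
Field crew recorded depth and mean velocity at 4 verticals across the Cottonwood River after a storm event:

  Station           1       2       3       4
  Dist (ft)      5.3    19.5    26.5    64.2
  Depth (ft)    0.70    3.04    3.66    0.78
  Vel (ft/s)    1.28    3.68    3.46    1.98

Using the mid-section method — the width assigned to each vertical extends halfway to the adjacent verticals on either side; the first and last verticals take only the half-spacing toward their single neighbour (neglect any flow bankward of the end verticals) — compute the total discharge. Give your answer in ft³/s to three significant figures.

w_1 = (19.5 − 5.3)/2 = 7.1 ft; q_1 = 1.28 × 0.70 × 7.1 = 6.362 ft³/s
w_2 = (26.5 − 5.3)/2 = 10.6 ft; q_2 = 3.68 × 3.04 × 10.6 = 118.6 ft³/s
w_3 = (64.2 − 19.5)/2 = 22.35 ft; q_3 = 3.46 × 3.66 × 22.35 = 283.0 ft³/s
w_4 = (64.2 − 26.5)/2 = 18.85 ft; q_4 = 1.98 × 0.78 × 18.85 = 29.11 ft³/s
Q = Σ qᵢ = 437.1 ft³/s

437 ft³/s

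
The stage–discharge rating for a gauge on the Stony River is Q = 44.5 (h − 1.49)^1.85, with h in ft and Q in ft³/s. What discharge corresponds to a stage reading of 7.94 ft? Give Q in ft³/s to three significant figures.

1400 ft³/s

Q = 44.5 × (7.94 − 1.49)^1.85 = 44.5 × 6.45^1.85 = 1400 ft³/s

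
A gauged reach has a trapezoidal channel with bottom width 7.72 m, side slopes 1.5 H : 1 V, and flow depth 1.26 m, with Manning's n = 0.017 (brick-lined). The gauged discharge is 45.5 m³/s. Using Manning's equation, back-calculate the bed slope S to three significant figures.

A = (b + z·y)·y = (7.72 + 1.5×1.26)×1.26 = 12.11 m²
P = b + 2y√(1+z²) = 7.72 + 2×1.26×√(1+1.5²) = 12.26 m
R = A/P = 12.11/12.26 = 0.9874 m
S = (Q·n / (1·A·R^(2/3)))² = (45.5×0.017 / (1×12.11×0.9916))² = 0.004150

0.00415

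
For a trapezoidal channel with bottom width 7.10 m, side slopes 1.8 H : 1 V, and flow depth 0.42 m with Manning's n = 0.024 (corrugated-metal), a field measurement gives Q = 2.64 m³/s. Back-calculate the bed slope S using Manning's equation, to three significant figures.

A = (b + z·y)·y = (7.10 + 1.8×0.42)×0.42 = 3.300 m²
P = b + 2y√(1+z²) = 7.10 + 2×0.42×√(1+1.8²) = 8.830 m
R = A/P = 3.300/8.830 = 0.3737 m
S = (Q·n / (1·A·R^(2/3)))² = (2.64×0.024 / (1×3.300×0.5188))² = 0.001370

0.00137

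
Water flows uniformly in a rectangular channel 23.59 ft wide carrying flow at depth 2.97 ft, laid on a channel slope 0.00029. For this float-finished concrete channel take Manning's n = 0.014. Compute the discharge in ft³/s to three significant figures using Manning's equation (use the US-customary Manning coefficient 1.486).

A = b·y = 23.59 × 2.97 = 70.06 ft²
P = b + 2y = 23.59 + 2×2.97 = 29.53 ft
R = A/P = 70.06/29.53 = 2.373 ft
Q = (1.486/n)·A·R^(2/3)·S^(1/2) = (1.486/0.014) × 70.06 × 2.373^(2/3) × 0.00029^(1/2) = 225.3 ft³/s

225 ft³/s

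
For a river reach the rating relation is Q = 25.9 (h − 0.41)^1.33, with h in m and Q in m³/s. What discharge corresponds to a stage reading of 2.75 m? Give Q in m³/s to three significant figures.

80.2 m³/s

Q = 25.9 × (2.75 − 0.41)^1.33 = 25.9 × 2.34^1.33 = 80.23 m³/s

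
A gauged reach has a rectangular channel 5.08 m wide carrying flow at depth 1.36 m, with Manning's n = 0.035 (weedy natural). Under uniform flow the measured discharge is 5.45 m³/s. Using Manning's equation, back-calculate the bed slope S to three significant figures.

0.000896

A = b·y = 5.08 × 1.36 = 6.909 m²
P = b + 2y = 5.08 + 2×1.36 = 7.800 m
R = A/P = 6.909/7.800 = 0.8857 m
S = (Q·n / (1·A·R^(2/3)))² = (5.45×0.035 / (1×6.909×0.9223))² = 0.0008961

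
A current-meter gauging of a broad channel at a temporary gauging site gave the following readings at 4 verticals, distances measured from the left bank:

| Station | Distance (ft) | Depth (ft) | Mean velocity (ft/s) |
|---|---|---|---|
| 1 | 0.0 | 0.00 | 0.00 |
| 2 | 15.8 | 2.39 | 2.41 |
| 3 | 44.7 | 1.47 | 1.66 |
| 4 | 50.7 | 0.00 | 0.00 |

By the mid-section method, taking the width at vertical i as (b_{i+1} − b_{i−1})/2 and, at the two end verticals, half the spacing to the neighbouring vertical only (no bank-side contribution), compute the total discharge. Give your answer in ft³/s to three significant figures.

w_2 = (44.7 − 0.0)/2 = 22.35 ft; q_2 = 2.41 × 2.39 × 22.35 = 128.7 ft³/s
w_3 = (50.7 − 15.8)/2 = 17.45 ft; q_3 = 1.66 × 1.47 × 17.45 = 42.58 ft³/s
Stations 1, 4 contribute zero (depth or velocity is 0).
Q = Σ qᵢ = 171.3 ft³/s

171 ft³/s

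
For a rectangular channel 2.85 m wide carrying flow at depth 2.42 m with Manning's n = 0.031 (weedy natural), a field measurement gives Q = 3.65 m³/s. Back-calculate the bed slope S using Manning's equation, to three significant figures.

A = b·y = 2.85 × 2.42 = 6.897 m²
P = b + 2y = 2.85 + 2×2.42 = 7.690 m
R = A/P = 6.897/7.690 = 0.8969 m
S = (Q·n / (1·A·R^(2/3)))² = (3.65×0.031 / (1×6.897×0.9300))² = 0.0003112

0.000311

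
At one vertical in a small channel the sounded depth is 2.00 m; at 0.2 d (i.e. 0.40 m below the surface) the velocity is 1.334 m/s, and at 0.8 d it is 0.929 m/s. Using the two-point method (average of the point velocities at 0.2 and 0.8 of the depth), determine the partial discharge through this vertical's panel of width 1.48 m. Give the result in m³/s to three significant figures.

v̄ = (1.334 + 0.929) / 2 = 1.132 m/s
q = v̄ × d × w = 1.132 × 2.00 × 1.48 = 3.349 m³/s

3.35 m³/s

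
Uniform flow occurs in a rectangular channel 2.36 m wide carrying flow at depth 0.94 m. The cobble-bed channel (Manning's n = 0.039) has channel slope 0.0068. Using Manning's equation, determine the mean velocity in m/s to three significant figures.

A = b·y = 2.36 × 0.94 = 2.218 m²
P = b + 2y = 2.36 + 2×0.94 = 4.240 m
R = A/P = 2.218/4.240 = 0.5232 m
Q = (1/n)·A·R^(2/3)·S^(1/2) = (1/0.039) × 2.218 × 0.5232^(2/3) × 0.0068^(1/2) = 3.046 m³/s
V = Q/A = 3.046/2.218 = 1.373 m/s

1.37 m/s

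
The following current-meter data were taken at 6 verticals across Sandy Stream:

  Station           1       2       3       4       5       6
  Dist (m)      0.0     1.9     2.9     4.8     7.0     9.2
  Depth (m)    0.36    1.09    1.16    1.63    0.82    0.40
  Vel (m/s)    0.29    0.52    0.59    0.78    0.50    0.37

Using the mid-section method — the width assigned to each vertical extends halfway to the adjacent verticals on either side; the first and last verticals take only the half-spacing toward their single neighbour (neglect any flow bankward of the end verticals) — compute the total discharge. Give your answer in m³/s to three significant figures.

5.58 m³/s

w_1 = (1.9 − 0.0)/2 = 0.95 m; q_1 = 0.29 × 0.36 × 0.95 = 0.09918 m³/s
w_2 = (2.9 − 0.0)/2 = 1.45 m; q_2 = 0.52 × 1.09 × 1.45 = 0.8219 m³/s
w_3 = (4.8 − 1.9)/2 = 1.45 m; q_3 = 0.59 × 1.16 × 1.45 = 0.9924 m³/s
w_4 = (7.0 − 2.9)/2 = 2.05 m; q_4 = 0.78 × 1.63 × 2.05 = 2.606 m³/s
w_5 = (9.2 − 4.8)/2 = 2.2 m; q_5 = 0.50 × 0.82 × 2.2 = 0.9020 m³/s
w_6 = (9.2 − 7.0)/2 = 1.1 m; q_6 = 0.37 × 0.40 × 1.1 = 0.1628 m³/s
Q = Σ qᵢ = 5.585 m³/s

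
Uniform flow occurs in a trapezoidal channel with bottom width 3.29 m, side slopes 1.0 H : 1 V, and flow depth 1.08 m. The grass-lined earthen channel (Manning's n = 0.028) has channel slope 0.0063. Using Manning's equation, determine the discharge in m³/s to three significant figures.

11.0 m³/s

A = (b + z·y)·y = (3.29 + 1.0×1.08)×1.08 = 4.720 m²
P = b + 2y√(1+z²) = 3.29 + 2×1.08×√(1+1.0²) = 6.345 m
R = A/P = 4.720/6.345 = 0.7439 m
Q = (1/n)·A·R^(2/3)·S^(1/2) = (1/0.028) × 4.720 × 0.7439^(2/3) × 0.0063^(1/2) = 10.98 m³/s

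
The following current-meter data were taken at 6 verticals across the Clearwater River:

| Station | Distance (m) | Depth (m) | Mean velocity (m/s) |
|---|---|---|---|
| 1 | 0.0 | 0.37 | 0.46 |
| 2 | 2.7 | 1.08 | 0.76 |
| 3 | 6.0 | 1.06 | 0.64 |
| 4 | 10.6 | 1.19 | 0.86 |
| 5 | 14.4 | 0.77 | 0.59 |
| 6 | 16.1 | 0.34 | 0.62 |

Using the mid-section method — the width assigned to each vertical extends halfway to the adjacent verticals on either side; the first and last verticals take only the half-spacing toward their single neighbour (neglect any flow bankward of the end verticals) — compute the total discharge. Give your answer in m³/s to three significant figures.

11.1 m³/s

w_1 = (2.7 − 0.0)/2 = 1.35 m; q_1 = 0.46 × 0.37 × 1.35 = 0.2298 m³/s
w_2 = (6.0 − 0.0)/2 = 3 m; q_2 = 0.76 × 1.08 × 3 = 2.462 m³/s
w_3 = (10.6 − 2.7)/2 = 3.95 m; q_3 = 0.64 × 1.06 × 3.95 = 2.680 m³/s
w_4 = (14.4 − 6.0)/2 = 4.2 m; q_4 = 0.86 × 1.19 × 4.2 = 4.298 m³/s
w_5 = (16.1 − 10.6)/2 = 2.75 m; q_5 = 0.59 × 0.77 × 2.75 = 1.249 m³/s
w_6 = (16.1 − 14.4)/2 = 0.85 m; q_6 = 0.62 × 0.34 × 0.85 = 0.1792 m³/s
Q = Σ qᵢ = 11.10 m³/s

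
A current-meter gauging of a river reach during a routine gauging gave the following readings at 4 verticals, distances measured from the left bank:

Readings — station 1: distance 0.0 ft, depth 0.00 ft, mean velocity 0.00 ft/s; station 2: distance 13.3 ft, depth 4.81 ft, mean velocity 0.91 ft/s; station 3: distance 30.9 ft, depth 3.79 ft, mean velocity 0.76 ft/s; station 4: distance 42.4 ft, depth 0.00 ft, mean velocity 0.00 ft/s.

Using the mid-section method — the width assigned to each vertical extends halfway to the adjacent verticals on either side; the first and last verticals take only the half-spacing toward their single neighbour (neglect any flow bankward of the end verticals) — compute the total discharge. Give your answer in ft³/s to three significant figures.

110 ft³/s

w_2 = (30.9 − 0.0)/2 = 15.45 ft; q_2 = 0.91 × 4.81 × 15.45 = 67.63 ft³/s
w_3 = (42.4 − 13.3)/2 = 14.55 ft; q_3 = 0.76 × 3.79 × 14.55 = 41.91 ft³/s
Stations 1, 4 contribute zero (depth or velocity is 0).
Q = Σ qᵢ = 109.5 ft³/s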